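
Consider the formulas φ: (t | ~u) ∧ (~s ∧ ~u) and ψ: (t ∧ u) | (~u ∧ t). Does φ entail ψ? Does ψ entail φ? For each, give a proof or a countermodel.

Neither implication holds.

(⇒) This fails. Under t = F, s = F, u = F, the left side is true but the right side is false.

(⇐) This fails. Under t = T, s = T, u = F, the left side is false but the right side is true.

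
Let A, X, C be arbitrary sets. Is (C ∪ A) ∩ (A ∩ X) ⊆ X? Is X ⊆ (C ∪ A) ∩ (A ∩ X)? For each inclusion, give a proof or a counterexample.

Only the forward inclusion holds.

(⟹) Let x ∈ (C ∪ A) ∩ (A ∩ X). Then either x ∈ A ∩ X and x ∉ C; or x ∈ A ∩ X ∩ C. In each case x ∈ X, so (C ∪ A) ∩ (A ∩ X) ⊆ X.

(⟸) This inclusion fails. Take A = ∅, X = {1}, C = ∅; then 1 ∈ X but 1 ∉ (C ∪ A) ∩ (A ∩ X).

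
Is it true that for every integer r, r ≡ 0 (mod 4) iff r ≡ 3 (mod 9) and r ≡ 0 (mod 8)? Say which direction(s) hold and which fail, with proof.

Only the converse holds.

[⇒] This fails: r = 0 gives 0 ≡ 0 (mod 4) but 0 ≡ 0 (mod 9), so the conjunction on the right does not hold.

[⇐] Conversely, if r ≡ 3 (mod 9) and r ≡ 0 (mod 8), then by the Chinese remainder theorem r ≡ 48 (mod 72). Since 48 ≡ 0 (mod 4) and 4 ∣ 72, we get r ≡ 0 (mod 4).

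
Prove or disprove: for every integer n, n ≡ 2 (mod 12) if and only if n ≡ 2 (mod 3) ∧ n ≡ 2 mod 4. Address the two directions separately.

The biconditional holds.

(⟹) Suppose n ≡ 2 (mod 12); write n = 12j + 2. Since 3 ∣ 12, reducing mod 3 gives n ≡ 2 (mod 3); since 4 ∣ 12, reducing mod 4 gives n ≡ 2 (mod 4).

(⟸) Conversely, if n ≡ 2 (mod 3) and n ≡ 2 (mod 4), then by the Chinese remainder theorem n ≡ 2 (mod 12). This is exactly n ≡ 2 (mod 12).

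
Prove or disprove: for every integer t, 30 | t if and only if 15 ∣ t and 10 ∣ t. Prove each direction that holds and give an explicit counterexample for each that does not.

(⟹) If 30 ∣ t, write t = 30q. Since 30 = 2·15, t = 15·(2q), so 15 ∣ t; and since 30 = 3·10, t = 10·(3q), so 10 ∣ t.

(⟸) Suppose 15 ∣ t and 10 ∣ t. Any common multiple of 15 and 10 is a multiple of their lcm; here lcm(15, 10) = 15·10/gcd(15, 10) = 150/5 = 30, so 30 ∣ t.

Equivalent; both directions hold.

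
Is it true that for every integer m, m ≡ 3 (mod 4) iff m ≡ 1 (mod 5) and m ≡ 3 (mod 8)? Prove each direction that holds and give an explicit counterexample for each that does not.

[⇐] If m ≡ 1 (mod 5) and m ≡ 3 (mod 8), then by the Chinese remainder theorem m ≡ 11 (mod 40). Since 11 ≡ 3 (mod 4) and 4 ∣ 40, we get m ≡ 3 (mod 4).

[⇒] This fails: m = 3 gives 3 ≡ 3 (mod 4) but 3 ≡ 3 (mod 5), so the conjunction on the right does not hold.

Only the converse holds.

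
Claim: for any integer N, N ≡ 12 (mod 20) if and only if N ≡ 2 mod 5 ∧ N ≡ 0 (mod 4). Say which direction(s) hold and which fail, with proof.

Both directions hold; the statement is true.

(⇒) Suppose N ≡ 12 (mod 20); write N = 20j + 12. Since 5 ∣ 20, reducing mod 5 gives N ≡ 12 ≡ 2 (mod 5); since 4 ∣ 20, reducing mod 4 gives N ≡ 12 ≡ 0 (mod 4).

(⇐) Conversely, if N ≡ 2 (mod 5) and N ≡ 0 (mod 4), then by the Chinese remainder theorem N ≡ 12 (mod 20). This is exactly N ≡ 12 (mod 20).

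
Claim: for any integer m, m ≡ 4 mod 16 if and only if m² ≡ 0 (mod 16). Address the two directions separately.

(⇒) holds; (⇐) fails.

(→) Suppose m ≡ 4 mod 16. Write m = 16j + 4. Then (16j + 4)² = 256j² + 128j + 16 = 16(16j² + 8j + 1) + 0, so m² ≡ 0 (mod 16).

(←) This fails: take m = 0. Then 0² = 0 ≡ 0 (mod 16), yet 0 ≡ 0 (mod 16), not 4.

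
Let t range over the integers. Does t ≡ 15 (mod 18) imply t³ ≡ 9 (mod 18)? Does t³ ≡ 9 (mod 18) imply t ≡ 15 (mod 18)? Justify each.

[⇐] This fails: take t = 3. Then 3³ = 27 ≡ 9 (mod 18), yet 3 ≡ 3 (mod 18), not 15.

[⇒] Suppose t ≡ 15 (mod 18). Write t = 18j + 15. Then (18j + 15)³ = 5832j³ + 14580j² + 12150j + 3375 = 18(324j³ + 810j² + 675j + 187) + 9, so t³ ≡ 9 (mod 18).

Only the forward implication holds.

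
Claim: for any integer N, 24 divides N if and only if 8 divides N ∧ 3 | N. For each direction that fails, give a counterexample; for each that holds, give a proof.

The biconditional holds.

[⇒] If 24 ∣ N, write N = 24q. Since 24 = 3·8, N = 8·(3q), so 8 ∣ N; and since 24 = 8·3, N = 3·(8q), so 3 ∣ N.

[⇐] Suppose 8 ∣ N and 3 ∣ N. Any common multiple of 8 and 3 is a multiple of their lcm; here gcd(8, 3) = 1, so lcm(8, 3) = 8·3 = 24, so 24 ∣ N.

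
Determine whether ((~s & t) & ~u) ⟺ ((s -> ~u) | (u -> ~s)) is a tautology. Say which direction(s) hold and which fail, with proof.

Forward direction. Assume the antecedent. If t is true, the antecedent forces (t = T, s = F, u = F), and (s -> ~u) | (u -> ~s) holds there. If t is false, the antecedent cannot hold. Either way (s -> ~u) | (u -> ~s) holds.

Converse. This fails. Under t = F, s = F, u = F, the left side is false but the right side is true.

Not equivalent: only (⇒) holds.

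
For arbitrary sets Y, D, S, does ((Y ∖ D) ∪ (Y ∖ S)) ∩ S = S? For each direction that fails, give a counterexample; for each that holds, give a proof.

The sets are not equal: only the forward inclusion holds.

(⊆) Let x ∈ ((Y ∖ D) ∪ (Y ∖ S)) ∩ S. Then x ∈ Y ∩ S and x ∉ D, from which x ∈ S.

(⊇) This inclusion fails. Take Y = ∅, D = ∅, S = {1}; then 1 ∈ S but 1 ∉ ((Y ∖ D) ∪ (Y ∖ S)) ∩ S.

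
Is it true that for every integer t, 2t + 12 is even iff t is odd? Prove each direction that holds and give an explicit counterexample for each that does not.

Only the converse holds.

(←) Suppose t is odd. Since 2 is even, 2t is even for every t, so 2t + 12 has the same parity as 12, which is even. Hence 2t + 12 is even.

(→) This fails: take t = 2. Then 2t + 12 = 16, which is even, yet t = 2 is even, not odd.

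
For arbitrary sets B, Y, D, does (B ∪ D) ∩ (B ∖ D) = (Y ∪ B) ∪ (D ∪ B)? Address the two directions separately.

Forward inclusion. Let x ∈ (B ∪ D) ∩ (B ∖ D). Then either x ∈ B and x ∉ Y, D; or x ∈ B ∩ Y and x ∉ D. In each case x ∈ (Y ∪ B) ∪ (D ∪ B), so (B ∪ D) ∩ (B ∖ D) ⊆ (Y ∪ B) ∪ (D ∪ B).

Reverse inclusion. This inclusion fails. Take B = ∅, Y = {1}, D = ∅; then 1 ∈ (Y ∪ B) ∪ (D ∪ B) but 1 ∉ (B ∪ D) ∩ (B ∖ D).

(⊆) holds; (⊇) fails.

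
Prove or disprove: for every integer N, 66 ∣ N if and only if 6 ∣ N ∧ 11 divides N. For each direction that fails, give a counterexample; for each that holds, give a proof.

Equivalent; both directions hold.

(→) If 66 ∣ N, write N = 66q. Since 66 = 11·6, N = 6·(11q), so 6 ∣ N; and since 66 = 6·11, N = 11·(6q), so 11 ∣ N.

(←) Suppose 6 ∣ N and 11 ∣ N. Any common multiple of 6 and 11 is a multiple of their lcm; here gcd(6, 11) = 1, so lcm(6, 11) = 6·11 = 66, so 66 ∣ N.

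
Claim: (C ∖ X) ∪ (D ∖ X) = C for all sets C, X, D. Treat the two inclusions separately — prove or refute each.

Forward inclusion. This inclusion fails. Take C = ∅, X = ∅, D = {1}; then 1 ∈ (C ∖ X) ∪ (D ∖ X) but 1 ∉ C.

Reverse inclusion. This inclusion fails. Take C = {1}, X = {1}, D = ∅; then 1 ∈ C but 1 ∉ (C ∖ X) ∪ (D ∖ X).

Neither inclusion holds.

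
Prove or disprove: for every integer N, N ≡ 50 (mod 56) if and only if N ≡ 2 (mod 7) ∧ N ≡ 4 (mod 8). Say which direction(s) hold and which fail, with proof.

(⇒) This fails: N = 50 gives 50 ≡ 50 (mod 56) but 50 ≡ 1 (mod 7), so the conjunction on the right does not hold.

(⇐) This fails: N = 44 satisfies both congruences on the right (44 ≡ 2 mod 7 and 44 ≡ 4 mod 8) yet 44 ≡ 44 (mod 56), not 50.

Neither direction holds.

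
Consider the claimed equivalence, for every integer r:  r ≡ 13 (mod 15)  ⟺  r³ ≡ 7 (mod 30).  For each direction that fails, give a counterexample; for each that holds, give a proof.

Converse. The residues r modulo 30 with r³ ≡ 7 (mod 30) are exactly {13}, and each is ≡ 13 (mod 15).

Forward direction. This fails: take r = 28. Then 28 ≡ 13 (mod 15), but 28³ = 21952 ≡ 22 (mod 30), not 7.

Only the converse holds.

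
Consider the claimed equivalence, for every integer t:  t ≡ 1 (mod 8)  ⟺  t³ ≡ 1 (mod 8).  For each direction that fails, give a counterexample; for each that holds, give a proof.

Equivalent; both directions hold.

(⇒) Suppose t ≡ 1 (mod 8). Write t = 8j + 1. Then (8j + 1)³ = 512j³ + 192j² + 24j + 1 = 8(64j³ + 24j² + 3j) + 1, so t³ ≡ 1 (mod 8).

(⇐) For the converse, argue contrapositively. If t ≢ 1 (mod 8), then t is congruent to one of 0, 2, 3, 4, 5, 6, 7 modulo 8, and these give t³ ≡ 0, 0, 3, 0, 5, 0, 7 respectively — never 1.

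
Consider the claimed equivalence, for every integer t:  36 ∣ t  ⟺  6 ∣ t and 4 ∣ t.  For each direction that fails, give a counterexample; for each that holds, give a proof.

Only the forward direction holds.

(⇒) If 36 ∣ t, write t = 36q. Since 36 = 6·6, t = 6·(6q), so 6 ∣ t; and since 36 = 9·4, t = 4·(9q), so 4 ∣ t.

(⇐) This fails: take t = 12. Both 6 ∣ 12 and 4 ∣ 12, yet 12 is not a multiple of 36 (since 12 = 0·36 + 12), so 36 ∤ 12.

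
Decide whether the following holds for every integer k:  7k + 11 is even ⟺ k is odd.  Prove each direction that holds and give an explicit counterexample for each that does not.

Forward direction. Suppose 7k + 11 is even. Since 7 is odd, 7k and k have the same parity, so 7k + 11 ≡ k + 11 (mod 2). As 11 is odd, 7k + 11 is even exactly when k is odd. Thus k is odd.

Converse. Suppose k is odd; write k = 2j + 1. Then 7k + 11 = 7·(2j + 1) + 11 = 2·7j + 18, which is even.

Both directions hold; the statement is true.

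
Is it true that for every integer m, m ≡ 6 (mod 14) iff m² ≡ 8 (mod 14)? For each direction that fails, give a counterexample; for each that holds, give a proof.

(⇒) Suppose m ≡ 6 (mod 14). Write m = 14j + 6. Then (14j + 6)² = 196j² + 168j + 36 = 14(14j² + 12j + 2) + 8, so m² ≡ 8 (mod 14).

(⇐) This fails: take m = 8. Then 8² = 64 ≡ 8 (mod 14), yet 8 ≡ 8 (mod 14), not 6.

Only the forward implication holds.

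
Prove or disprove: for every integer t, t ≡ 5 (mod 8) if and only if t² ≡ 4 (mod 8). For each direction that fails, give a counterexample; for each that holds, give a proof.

(⇒) fails and (⇐) fails.

(⟹) This fails: take t = 5. Then 5 ≡ 5 (mod 8), but 5² = 25 ≡ 1 (mod 8), not 4.

(⟸) This fails: take t = 2. Then 2² = 4 ≡ 4 (mod 8), yet 2 ≡ 2 (mod 8), not 5.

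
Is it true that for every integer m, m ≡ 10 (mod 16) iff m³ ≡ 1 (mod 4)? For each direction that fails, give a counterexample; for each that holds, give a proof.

(→) This fails: take m = 10. Then 10 ≡ 10 (mod 16), but 10³ = 1000 ≡ 0 (mod 4), not 1.

(←) This fails: take m = 1. Then 1³ = 1 ≡ 1 (mod 4), yet 1 ≡ 1 (mod 16), not 10.

(⇒) fails and (⇐) fails.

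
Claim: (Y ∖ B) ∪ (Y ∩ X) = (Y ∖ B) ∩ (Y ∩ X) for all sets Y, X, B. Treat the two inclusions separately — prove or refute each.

Only the reverse inclusion holds.

(⊆) This inclusion fails. Take Y = {1}, X = ∅, B = ∅; then 1 ∈ (Y ∖ B) ∪ (Y ∩ X) but 1 ∉ (Y ∖ B) ∩ (Y ∩ X).

(⊇) Let x ∈ (Y ∖ B) ∩ (Y ∩ X). Then x ∈ Y ∩ X and x ∉ B, from which x ∈ (Y ∖ B) ∪ (Y ∩ X).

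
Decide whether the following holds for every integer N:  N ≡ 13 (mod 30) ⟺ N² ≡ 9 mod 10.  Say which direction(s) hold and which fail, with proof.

(⇒) Suppose N ≡ 13 (mod 30). Then N² ≡ 13² = 169 (mod 30), and since 10 ∣ 30, also N² ≡ 9 (mod 10).

(⇐) This fails: take N = 3. Then 3² = 9 ≡ 9 (mod 10), yet 3 ≡ 3 (mod 30), not 13.

Not equivalent: only (⇒) holds.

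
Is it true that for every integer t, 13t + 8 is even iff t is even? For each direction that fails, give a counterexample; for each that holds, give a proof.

(←) Suppose t is even; write t = 2j. Then 13t + 8 = 13·(2j) + 8 = 2·13j + 8, which is even.

(→) Suppose 13t + 8 is even. Since 13 is odd, 13t and t have the same parity, so 13t + 8 ≡ t + 8 (mod 2). As 8 is even, 13t + 8 is even exactly when t is even. Thus t is even.

Both implications hold.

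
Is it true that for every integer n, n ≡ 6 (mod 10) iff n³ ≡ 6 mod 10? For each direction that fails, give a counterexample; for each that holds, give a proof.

Both implications hold.

[⇐] Suppose n³ ≡ 6 (mod 10). The only residue r in {0, …, 9} with r³ ≡ 6 (mod 10) is r = 6, so n ≡ 6 (mod 10).

[⇒] Suppose n ≡ 6 (mod 10). Write n = 10j + 6. Then (10j + 6)³ = 1000j³ + 1800j² + 1080j + 216 = 10(100j³ + 180j² + 108j + 21) + 6, so n³ ≡ 6 (mod 10).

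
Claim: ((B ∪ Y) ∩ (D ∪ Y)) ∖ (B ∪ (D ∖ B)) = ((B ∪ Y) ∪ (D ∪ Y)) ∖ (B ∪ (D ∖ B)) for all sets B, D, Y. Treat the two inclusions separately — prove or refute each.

Forward inclusion. Let x ∈ ((B ∪ Y) ∩ (D ∪ Y)) ∖ (B ∪ (D ∖ B)). Then x ∈ Y and x ∉ B, D, from which x ∈ ((B ∪ Y) ∪ (D ∪ Y)) ∖ (B ∪ (D ∖ B)).

Reverse inclusion. Let x ∈ ((B ∪ Y) ∪ (D ∪ Y)) ∖ (B ∪ (D ∖ B)). Then x ∈ Y and x ∉ B, D, from which x ∈ ((B ∪ Y) ∩ (D ∪ Y)) ∖ (B ∪ (D ∖ B)).

Both inclusions hold.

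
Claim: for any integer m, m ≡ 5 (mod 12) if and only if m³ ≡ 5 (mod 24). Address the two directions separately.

Only the converse holds.

[⇒] This fails: take m = 17. Then 17 ≡ 5 (mod 12), but 17³ = 4913 ≡ 17 (mod 24), not 5.

[⇐] Conversely, the residues r modulo 24 with r³ ≡ 5 (mod 24) are exactly {5}, and each is ≡ 5 (mod 12).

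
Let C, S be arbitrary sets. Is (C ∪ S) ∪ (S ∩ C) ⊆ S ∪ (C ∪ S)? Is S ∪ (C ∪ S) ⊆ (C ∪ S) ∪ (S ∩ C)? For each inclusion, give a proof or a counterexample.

Forward inclusion. Let x ∈ (C ∪ S) ∪ (S ∩ C). Then either x ∈ C and x ∉ S; or x ∈ S and x ∉ C; or x ∈ C ∩ S. In each case x ∈ S ∪ (C ∪ S), so (C ∪ S) ∪ (S ∩ C) ⊆ S ∪ (C ∪ S).

Reverse inclusion. Let x ∈ S ∪ (C ∪ S). Then either x ∈ C and x ∉ S; or x ∈ S and x ∉ C; or x ∈ C ∩ S. In each case x ∈ (C ∪ S) ∪ (S ∩ C), so S ∪ (C ∪ S) ⊆ (C ∪ S) ∪ (S ∩ C).

Both inclusions hold.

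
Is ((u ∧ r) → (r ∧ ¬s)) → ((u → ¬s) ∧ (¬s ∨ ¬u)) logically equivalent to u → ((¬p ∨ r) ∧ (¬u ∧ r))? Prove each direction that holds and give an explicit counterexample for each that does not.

(⇒) fails; (⇐) holds.

(⟹) This fails. Under s = F, r = F, p = F, u = T, the left side is true but the right side is false.

(⟸) Assume the antecedent. If u is true, the antecedent cannot hold. If u is false, the consequent reduces to true regardless of the other variables. Either way the consequent holds.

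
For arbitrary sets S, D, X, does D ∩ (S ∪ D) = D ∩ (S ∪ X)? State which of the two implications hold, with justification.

The sets are not equal: only the reverse inclusion holds.

Reverse inclusion. Let x ∈ D ∩ (S ∪ X). Then either x ∈ S ∩ D and x ∉ X; or x ∈ D ∩ X and x ∉ S; or x ∈ S ∩ D ∩ X. In each case x ∈ D ∩ (S ∪ D), so D ∩ (S ∪ X) ⊆ D ∩ (S ∪ D).

Forward inclusion. This inclusion fails. Take S = ∅, D = {1}, X = ∅; then 1 ∈ D ∩ (S ∪ D) but 1 ∉ D ∩ (S ∪ X).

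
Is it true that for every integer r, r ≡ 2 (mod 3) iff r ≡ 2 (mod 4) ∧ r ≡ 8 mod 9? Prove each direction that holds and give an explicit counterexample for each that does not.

Forward direction. This fails: r = 32 gives 32 ≡ 2 (mod 3) but 32 ≡ 0 (mod 4), so the conjunction on the right does not hold.

Converse. If r ≡ 2 (mod 4) and r ≡ 8 (mod 9), then by the Chinese remainder theorem r ≡ 26 (mod 36). Since 26 ≡ 2 (mod 3) and 3 ∣ 36, we get r ≡ 2 (mod 3).

Only the reverse direction holds.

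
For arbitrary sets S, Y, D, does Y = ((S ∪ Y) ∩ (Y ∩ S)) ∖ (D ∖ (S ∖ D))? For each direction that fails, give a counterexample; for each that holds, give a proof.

Reverse inclusion. Let x ∈ ((S ∪ Y) ∩ (Y ∩ S)) ∖ (D ∖ (S ∖ D)). Then x ∈ S ∩ Y and x ∉ D, from which x ∈ Y.

Forward inclusion. This inclusion fails. Take S = ∅, Y = {1}, D = ∅; then 1 ∈ Y but 1 ∉ ((S ∪ Y) ∩ (Y ∩ S)) ∖ (D ∖ (S ∖ D)).

Only the reverse inclusion holds.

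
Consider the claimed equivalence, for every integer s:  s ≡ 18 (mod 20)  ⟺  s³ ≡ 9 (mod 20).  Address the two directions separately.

Neither direction holds.

(⇒) This fails: take s = 18. Then 18 ≡ 18 (mod 20), but 18³ = 5832 ≡ 12 (mod 20), not 9.

(⇐) This fails: take s = 9. Then 9³ = 729 ≡ 9 (mod 20), yet 9 ≡ 9 (mod 20), not 18.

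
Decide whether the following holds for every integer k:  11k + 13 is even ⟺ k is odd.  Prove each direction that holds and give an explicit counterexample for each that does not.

Both directions hold; the statement is true.

Converse. Suppose k is odd; write k = 2j + 1. Then 11k + 13 = 11·(2j + 1) + 13 = 2·11j + 24, which is even.

Forward direction. Suppose 11k + 13 is even. Since 11 is odd, 11k and k have the same parity, so 11k + 13 ≡ k + 13 (mod 2). As 13 is odd, 11k + 13 is even exactly when k is odd. Thus k is odd.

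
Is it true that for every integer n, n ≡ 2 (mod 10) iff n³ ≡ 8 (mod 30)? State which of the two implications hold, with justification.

(⟹) This fails: take n = 12. Then 12 ≡ 2 (mod 10), but 12³ = 1728 ≡ 18 (mod 30), not 8.

(⟸) Conversely, the residues r modulo 30 with r³ ≡ 8 (mod 30) are exactly {2}, and each is ≡ 2 (mod 10).

(⇒) fails; (⇐) holds.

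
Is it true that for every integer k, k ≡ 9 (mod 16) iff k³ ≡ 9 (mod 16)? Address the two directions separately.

Forward direction. Suppose k ≡ 9 (mod 16). Write k = 16j + 9. Then (16j + 9)³ = 4096j³ + 6912j² + 3888j + 729 = 16(256j³ + 432j² + 243j + 45) + 9, so k³ ≡ 9 (mod 16).

Converse. Suppose k³ ≡ 9 (mod 16). The only residue r in {0, …, 15} with r³ ≡ 9 (mod 16) is r = 9, so k ≡ 9 (mod 16).

The biconditional holds.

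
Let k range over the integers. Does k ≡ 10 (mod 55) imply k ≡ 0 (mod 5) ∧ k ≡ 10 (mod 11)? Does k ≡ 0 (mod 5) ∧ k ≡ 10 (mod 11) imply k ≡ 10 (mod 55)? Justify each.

The biconditional holds.

Forward direction. Suppose k ≡ 10 (mod 55); write k = 55j + 10. Since 5 ∣ 55, reducing mod 5 gives k ≡ 10 ≡ 0 (mod 5); since 11 ∣ 55, reducing mod 11 gives k ≡ 10 (mod 11).

Converse. If k ≡ 0 (mod 5) and k ≡ 10 (mod 11), then by the Chinese remainder theorem k ≡ 10 (mod 55). This is exactly k ≡ 10 (mod 55).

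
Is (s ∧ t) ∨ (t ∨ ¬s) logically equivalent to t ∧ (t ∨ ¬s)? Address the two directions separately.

(⇒) fails; (⇐) holds.

(⇒) This fails. Under t = F, s = F, the left side is true but the right side is false.

(⇐) Assume the antecedent. If t is true, (s ∧ t) ∨ (t ∨ ¬s) reduces to true regardless of the other variables. If t is false, the antecedent cannot hold. Either way (s ∧ t) ∨ (t ∨ ¬s) holds.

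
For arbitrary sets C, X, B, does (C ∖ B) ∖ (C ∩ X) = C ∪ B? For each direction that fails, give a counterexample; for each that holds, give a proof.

Only the forward inclusion holds.

(⟹) Let x ∈ (C ∖ B) ∖ (C ∩ X). Then x ∈ C and x ∉ X, B, from which x ∈ C ∪ B.

(⟸) This inclusion fails. Take C = {1}, X = {1}, B = ∅; then 1 ∈ C ∪ B but 1 ∉ (C ∖ B) ∖ (C ∩ X).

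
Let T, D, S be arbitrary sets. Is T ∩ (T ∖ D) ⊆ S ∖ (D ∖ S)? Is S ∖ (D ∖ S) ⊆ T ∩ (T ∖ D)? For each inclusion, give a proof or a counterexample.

Both inclusions fail.

Forward inclusion. This inclusion fails. Take T = {1}, D = ∅, S = ∅; then 1 ∈ T ∩ (T ∖ D) but 1 ∉ S ∖ (D ∖ S).

Reverse inclusion. This inclusion fails. Take T = ∅, D = ∅, S = {1}; then 1 ∈ S ∖ (D ∖ S) but 1 ∉ T ∩ (T ∖ D).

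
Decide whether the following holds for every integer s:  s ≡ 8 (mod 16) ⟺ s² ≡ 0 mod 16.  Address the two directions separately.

(⇒) holds; (⇐) fails.

(⇒) Suppose s ≡ 8 (mod 16). Write s = 16j + 8. Then (16j + 8)² = 256j² + 256j + 64 = 16(16j² + 16j + 4) + 0, so s² ≡ 0 (mod 16).

(⇐) This fails: take s = 0. Then 0² = 0 ≡ 0 (mod 16), yet 0 ≡ 0 (mod 16), not 8.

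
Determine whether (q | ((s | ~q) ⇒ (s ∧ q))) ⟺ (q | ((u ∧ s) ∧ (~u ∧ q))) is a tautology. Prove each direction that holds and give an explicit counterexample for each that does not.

Equivalent; both directions hold.

(→) Assume the antecedent. If s is true, the antecedent forces (s = T, u = F, q = T) or (s = T, u = T, q = T), and q | ((u ∧ s) ∧ (~u ∧ q)) holds there. If s is false, the antecedent forces (s = F, u = F, q = T) or (s = F, u = T, q = T), and q | ((u ∧ s) ∧ (~u ∧ q)) holds there. Either way q | ((u ∧ s) ∧ (~u ∧ q)) holds.

(←) Assume the antecedent. If s is true, the antecedent forces (s = T, u = F, q = T) or (s = T, u = T, q = T), and q | ((s | ~q) ⇒ (s ∧ q)) holds there. If s is false, the antecedent forces (s = F, u = F, q = T) or (s = F, u = T, q = T), and q | ((s | ~q) ⇒ (s ∧ q)) holds there. Either way q | ((s | ~q) ⇒ (s ∧ q)) holds.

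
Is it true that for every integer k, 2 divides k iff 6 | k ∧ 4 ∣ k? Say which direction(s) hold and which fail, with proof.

The forward direction fails; the converse holds.

Forward direction. This fails: take k = 2. Certainly 2 ∣ 2, but 6 ∤ 2.

Converse. Suppose 6 ∣ k and 4 ∣ k. Any common multiple of 6 and 4 is a multiple of their lcm; here lcm(6, 4) = 6·4/gcd(6, 4) = 24/2 = 12, so 12 ∣ k. Since 2 ∣ 12, it follows that 2 ∣ k.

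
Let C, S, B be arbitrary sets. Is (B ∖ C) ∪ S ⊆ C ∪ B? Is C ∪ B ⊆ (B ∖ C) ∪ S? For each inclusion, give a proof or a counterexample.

(⊆) fails and (⊇) fails.

Forward inclusion. This inclusion fails. Take C = ∅, S = {1}, B = ∅; then 1 ∈ (B ∖ C) ∪ S but 1 ∉ C ∪ B.

Reverse inclusion. This inclusion fails. Take C = {1}, S = ∅, B = ∅; then 1 ∈ C ∪ B but 1 ∉ (B ∖ C) ∪ S.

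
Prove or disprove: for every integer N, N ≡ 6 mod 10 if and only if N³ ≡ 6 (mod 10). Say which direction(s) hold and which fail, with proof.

The biconditional holds.

(→) Suppose N ≡ 6 mod 10. Write N = 10j + 6. Then (10j + 6)³ = 1000j³ + 1800j² + 1080j + 216 = 10(100j³ + 180j² + 108j + 21) + 6, so N³ ≡ 6 (mod 10).

(←) Conversely, suppose N³ ≡ 6 (mod 10). The only residue r in {0, …, 9} with r³ ≡ 6 (mod 10) is r = 6, so N ≡ 6 (mod 10).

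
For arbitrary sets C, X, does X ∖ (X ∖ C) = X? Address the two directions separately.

(⊆) Let x ∈ X ∖ (X ∖ C). Then x ∈ C ∩ X, from which x ∈ X.

(⊇) This inclusion fails. Take C = ∅, X = {1}; then 1 ∈ X but 1 ∉ X ∖ (X ∖ C).

Only the forward inclusion holds.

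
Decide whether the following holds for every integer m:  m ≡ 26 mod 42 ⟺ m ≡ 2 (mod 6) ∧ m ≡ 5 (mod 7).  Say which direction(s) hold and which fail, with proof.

Forward direction. Suppose m ≡ 26 (mod 42); write m = 42j + 26. Since 6 ∣ 42, reducing mod 6 gives m ≡ 26 ≡ 2 (mod 6); since 7 ∣ 42, reducing mod 7 gives m ≡ 26 ≡ 5 (mod 7).

Converse. If m ≡ 2 (mod 6) and m ≡ 5 (mod 7), then by the Chinese remainder theorem m ≡ 26 (mod 42). This is exactly m ≡ 26 (mod 42).

Both directions hold; the statement is true.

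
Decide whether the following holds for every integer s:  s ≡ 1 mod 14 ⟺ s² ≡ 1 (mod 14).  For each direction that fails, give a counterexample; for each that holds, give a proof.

(→) Suppose s ≡ 1 mod 14. Write s = 14j + 1. Then (14j + 1)² = 196j² + 28j + 1 = 14(14j² + 2j) + 1, so s² ≡ 1 (mod 14).

(←) This fails: take s = 13. Then 13² = 169 ≡ 1 (mod 14), yet 13 ≡ 13 (mod 14), not 1.

Only the forward direction holds.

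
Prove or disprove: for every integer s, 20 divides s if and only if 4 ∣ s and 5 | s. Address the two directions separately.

The biconditional holds.

(→) If 20 ∣ s, write s = 20q. Since 20 = 5·4, s = 4·(5q), so 4 ∣ s; and since 20 = 4·5, s = 5·(4q), so 5 ∣ s.

(←) Suppose 4 ∣ s and 5 ∣ s. Any common multiple of 4 and 5 is a multiple of their lcm; here gcd(4, 5) = 1, so lcm(4, 5) = 4·5 = 20, so 20 ∣ s.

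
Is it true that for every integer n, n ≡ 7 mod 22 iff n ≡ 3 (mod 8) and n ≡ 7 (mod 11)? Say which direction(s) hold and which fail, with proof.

Only the converse holds.

(⇒) This fails: n = 73 gives 73 ≡ 7 (mod 22) but 73 ≡ 1 (mod 8), so the conjunction on the right does not hold.

(⇐) Conversely, if n ≡ 3 (mod 8) and n ≡ 7 (mod 11), then by the Chinese remainder theorem n ≡ 51 (mod 88). Since 51 ≡ 7 (mod 22) and 22 ∣ 88, we get n ≡ 7 (mod 22).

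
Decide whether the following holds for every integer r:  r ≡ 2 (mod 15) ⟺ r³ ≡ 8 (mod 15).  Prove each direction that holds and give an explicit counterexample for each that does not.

[⇒] Suppose r ≡ 2 (mod 15). Write r = 15j + 2. Then (15j + 2)³ = 3375j³ + 1350j² + 180j + 8 = 15(225j³ + 90j² + 12j) + 8, so r³ ≡ 8 (mod 15).

[⇐] Conversely, suppose r³ ≡ 8 (mod 15). The only residue r in {0, …, 14} with r³ ≡ 8 (mod 15) is r = 2, so r ≡ 2 (mod 15).

Both directions hold.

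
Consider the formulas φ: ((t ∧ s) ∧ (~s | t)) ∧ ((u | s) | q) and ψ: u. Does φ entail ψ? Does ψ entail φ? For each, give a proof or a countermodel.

(⇒) fails and (⇐) fails.

(⇒) This fails. Under u = F, t = T, q = F, s = T, the left side is true but the right side is false.

(⇐) This fails. Under u = T, t = F, q = F, s = F, the left side is false but the right side is true.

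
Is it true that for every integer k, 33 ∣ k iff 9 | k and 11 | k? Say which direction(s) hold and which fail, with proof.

(→) This fails: take k = 33. Certainly 33 ∣ 33, but 9 ∤ 33.

(←) Suppose 9 ∣ k and 11 ∣ k. Any common multiple of 9 and 11 is a multiple of their lcm; here gcd(9, 11) = 1, so lcm(9, 11) = 9·11 = 99, so 99 ∣ k. Since 33 ∣ 99, it follows that 33 ∣ k.

The forward direction fails; the converse holds.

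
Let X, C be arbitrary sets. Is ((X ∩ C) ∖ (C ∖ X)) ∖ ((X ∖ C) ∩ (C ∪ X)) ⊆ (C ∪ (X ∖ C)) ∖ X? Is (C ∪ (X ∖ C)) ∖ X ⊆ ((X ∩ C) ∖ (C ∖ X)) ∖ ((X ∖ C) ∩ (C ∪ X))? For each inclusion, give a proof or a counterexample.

Neither inclusion holds.

Forward inclusion. This inclusion fails. Take X = {1}, C = {1}; then 1 ∈ ((X ∩ C) ∖ (C ∖ X)) ∖ ((X ∖ C) ∩ (C ∪ X)) but 1 ∉ (C ∪ (X ∖ C)) ∖ X.

Reverse inclusion. This inclusion fails. Take X = ∅, C = {1}; then 1 ∈ (C ∪ (X ∖ C)) ∖ X but 1 ∉ ((X ∩ C) ∖ (C ∖ X)) ∖ ((X ∖ C) ∩ (C ∪ X)).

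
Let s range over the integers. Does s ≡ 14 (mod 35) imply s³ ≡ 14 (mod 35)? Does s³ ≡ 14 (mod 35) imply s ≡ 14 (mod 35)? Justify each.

The biconditional holds.

(⟹) Suppose s ≡ 14 (mod 35). Write s = 35j + 14. Then (35j + 14)³ = 42875j³ + 51450j² + 20580j + 2744 = 35(1225j³ + 1470j² + 588j + 78) + 14, so s³ ≡ 14 (mod 35).

(⟸) Conversely, suppose s³ ≡ 14 (mod 35). The only residue r in {0, …, 34} with r³ ≡ 14 (mod 35) is r = 14, so s ≡ 14 (mod 35).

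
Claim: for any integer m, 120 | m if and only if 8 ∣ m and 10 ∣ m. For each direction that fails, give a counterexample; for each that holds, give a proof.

[⇒] If 120 ∣ m, write m = 120q. Since 120 = 15·8, m = 8·(15q), so 8 ∣ m; and since 120 = 12·10, m = 10·(12q), so 10 ∣ m.

[⇐] This fails: take m = 40. Both 8 ∣ 40 and 10 ∣ 40, yet 40 is not a multiple of 120 (since 40 = 0·120 + 40), so 120 ∤ 40.

Only the forward implication holds.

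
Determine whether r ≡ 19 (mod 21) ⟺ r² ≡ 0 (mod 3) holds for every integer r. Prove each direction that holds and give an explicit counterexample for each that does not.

(⇒) fails and (⇐) fails.

(→) This fails: take r = 19. Then 19 ≡ 19 (mod 21), but 19² = 361 ≡ 1 (mod 3), not 0.

(←) This fails: take r = 0. Then 0² = 0 ≡ 0 (mod 3), yet 0 ≡ 0 (mod 21), not 19.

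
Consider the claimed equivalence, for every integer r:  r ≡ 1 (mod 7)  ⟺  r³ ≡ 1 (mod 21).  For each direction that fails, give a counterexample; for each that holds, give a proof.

(⟹) This fails: take r = 8. Then 8 ≡ 1 (mod 7), but 8³ = 512 ≡ 8 (mod 21), not 1.

(⟸) This fails: take r = 4. Then 4³ = 64 ≡ 1 (mod 21), yet 4 ≡ 4 (mod 7), not 1.

(⇒) fails and (⇐) fails.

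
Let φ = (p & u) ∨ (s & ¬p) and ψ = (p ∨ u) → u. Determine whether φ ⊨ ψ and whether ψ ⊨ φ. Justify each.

The forward direction holds; the converse fails.

[⇒] Assume the antecedent. If u is true, (p ∨ u) → u reduces to true regardless of the other variables. If u is false, the antecedent forces (u = F, s = T, p = F), and (p ∨ u) → u holds there. Either way (p ∨ u) → u holds.

[⇐] This fails. Under u = F, s = F, p = F, the left side is false but the right side is true.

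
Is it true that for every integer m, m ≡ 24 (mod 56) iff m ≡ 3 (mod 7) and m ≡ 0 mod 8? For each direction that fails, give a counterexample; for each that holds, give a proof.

(←) If m ≡ 3 (mod 7) and m ≡ 0 (mod 8), then by the Chinese remainder theorem m ≡ 24 (mod 56). This is exactly m ≡ 24 (mod 56).

(→) Suppose m ≡ 24 (mod 56); write m = 56j + 24. Since 7 ∣ 56, reducing mod 7 gives m ≡ 24 ≡ 3 (mod 7); since 8 ∣ 56, reducing mod 8 gives m ≡ 24 ≡ 0 (mod 8).

Both directions hold.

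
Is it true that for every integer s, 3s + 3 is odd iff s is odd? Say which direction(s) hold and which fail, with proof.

(⇒) This fails: s = 2 gives 3s + 3 = 9, which is odd, but 2 is even, not odd.

(⇐) This also fails: s = 1 is odd, but 3s + 3 = 6 is even, not odd.

(⇒) fails and (⇐) fails.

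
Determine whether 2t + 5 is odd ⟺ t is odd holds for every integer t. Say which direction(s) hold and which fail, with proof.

Only the converse holds.

[⇒] This fails: take t = 6. Then 2t + 5 = 17, which is odd, yet t = 6 is even, not odd.

[⇐] Suppose t is odd. Since 2 is even, 2t is even for every t, so 2t + 5 has the same parity as 5, which is odd. Hence 2t + 5 is odd.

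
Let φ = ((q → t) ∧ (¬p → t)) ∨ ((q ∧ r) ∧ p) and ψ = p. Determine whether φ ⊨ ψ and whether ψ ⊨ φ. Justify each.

Both directions fail.

Forward direction. This fails. Under q = F, p = F, t = T, r = F, the left side is true but the right side is false.

Converse. This fails. Under q = T, p = T, t = F, r = F, the left side is false but the right side is true.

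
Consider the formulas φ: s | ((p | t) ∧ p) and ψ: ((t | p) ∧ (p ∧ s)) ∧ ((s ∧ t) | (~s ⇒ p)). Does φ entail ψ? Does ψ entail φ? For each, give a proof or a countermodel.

The forward direction fails; the converse holds.

[⇒] This fails. Under t = F, s = T, p = F, the left side is true but the right side is false.

[⇐] Assume the antecedent. If t is true, the antecedent forces (t = T, s = T, p = T), and s | ((p | t) ∧ p) holds there. If t is false, the antecedent forces (t = F, s = T, p = T), and s | ((p | t) ∧ p) holds there. Either way s | ((p | t) ∧ p) holds.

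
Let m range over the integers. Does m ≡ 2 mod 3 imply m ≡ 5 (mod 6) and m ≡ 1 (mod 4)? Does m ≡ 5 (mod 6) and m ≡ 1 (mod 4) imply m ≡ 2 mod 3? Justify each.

(⟸) If m ≡ 5 (mod 6) and m ≡ 1 (mod 4), then by the Chinese remainder theorem m ≡ 5 (mod 12). Since 5 ≡ 2 (mod 3) and 3 ∣ 12, we get m ≡ 2 (mod 3).

(⟹) This fails: m = 8 gives 8 ≡ 2 (mod 3) but 8 ≡ 2 (mod 6), so the conjunction on the right does not hold.

(⇒) fails; (⇐) holds.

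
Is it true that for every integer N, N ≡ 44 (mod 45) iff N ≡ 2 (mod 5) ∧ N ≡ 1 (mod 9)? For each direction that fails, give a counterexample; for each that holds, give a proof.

(⇒) fails and (⇐) fails.

[⇒] This fails: N = 44 gives 44 ≡ 44 (mod 45) but 44 ≡ 4 (mod 5), so the conjunction on the right does not hold.

[⇐] This fails: N = 37 satisfies both congruences on the right (37 ≡ 2 mod 5 and 37 ≡ 1 mod 9) yet 37 ≡ 37 (mod 45), not 44.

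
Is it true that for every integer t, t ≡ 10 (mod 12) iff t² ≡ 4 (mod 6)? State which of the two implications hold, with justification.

(→) Suppose t ≡ 10 (mod 12). Then t² ≡ 10² = 100 (mod 12), and since 6 ∣ 12, also t² ≡ 4 (mod 6).

(←) This fails: take t = 2. Then 2² = 4 ≡ 4 (mod 6), yet 2 ≡ 2 (mod 12), not 10.

Only the forward implication holds.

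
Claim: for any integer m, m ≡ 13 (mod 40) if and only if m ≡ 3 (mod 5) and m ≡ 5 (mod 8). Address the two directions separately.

Both directions hold.

(←) If m ≡ 3 (mod 5) and m ≡ 5 (mod 8), then by the Chinese remainder theorem m ≡ 13 (mod 40). This is exactly m ≡ 13 (mod 40).

(→) Suppose m ≡ 13 (mod 40); write m = 40j + 13. Since 5 ∣ 40, reducing mod 5 gives m ≡ 13 ≡ 3 (mod 5); since 8 ∣ 40, reducing mod 8 gives m ≡ 13 ≡ 5 (mod 8).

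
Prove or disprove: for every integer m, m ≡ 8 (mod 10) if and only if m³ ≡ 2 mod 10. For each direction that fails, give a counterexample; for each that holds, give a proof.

(←) For the converse, argue contrapositively. If m ≢ 8 (mod 10), then m is congruent to one of 0, 1, 2, 3, 4, 5, 6, 7, 9 modulo 10, and these give m³ ≡ 0, 1, 8, 7, 4, 5, 6, 3, 9 respectively — never 2.

(→) Suppose m ≡ 8 (mod 10). Write m = 10j + 8. Then (10j + 8)³ = 1000j³ + 2400j² + 1920j + 512 = 10(100j³ + 240j² + 192j + 51) + 2, so m³ ≡ 2 (mod 10).

The biconditional holds.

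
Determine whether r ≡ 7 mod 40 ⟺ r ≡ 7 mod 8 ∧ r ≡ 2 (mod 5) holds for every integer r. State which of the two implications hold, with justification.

(⟹) Suppose r ≡ 7 (mod 40); write r = 40j + 7. Since 8 ∣ 40, reducing mod 8 gives r ≡ 7 (mod 8); since 5 ∣ 40, reducing mod 5 gives r ≡ 7 ≡ 2 (mod 5).

(⟸) Conversely, if r ≡ 7 (mod 8) and r ≡ 2 (mod 5), then by the Chinese remainder theorem r ≡ 7 (mod 40). This is exactly r ≡ 7 (mod 40).

Both directions hold; the statement is true.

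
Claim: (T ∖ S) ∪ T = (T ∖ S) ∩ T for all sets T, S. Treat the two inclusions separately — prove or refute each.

(⊆) fails; (⊇) holds.

(⟹) This inclusion fails. Take T = {1}, S = {1}; then 1 ∈ (T ∖ S) ∪ T but 1 ∉ (T ∖ S) ∩ T.

(⟸) Let x ∈ (T ∖ S) ∩ T. Then x ∈ T and x ∉ S, from which x ∈ (T ∖ S) ∪ T.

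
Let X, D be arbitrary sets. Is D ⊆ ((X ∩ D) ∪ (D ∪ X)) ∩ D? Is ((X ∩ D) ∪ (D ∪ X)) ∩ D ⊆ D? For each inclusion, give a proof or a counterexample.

Both inclusions hold; the sets are equal.

Forward inclusion. Let x ∈ D. Then either x ∈ D and x ∉ X; or x ∈ X ∩ D. In each case x ∈ ((X ∩ D) ∪ (D ∪ X)) ∩ D, so D ⊆ ((X ∩ D) ∪ (D ∪ X)) ∩ D.

Reverse inclusion. Let x ∈ ((X ∩ D) ∪ (D ∪ X)) ∩ D. Then either x ∈ D and x ∉ X; or x ∈ X ∩ D. In each case x ∈ D, so ((X ∩ D) ∪ (D ∪ X)) ∩ D ⊆ D.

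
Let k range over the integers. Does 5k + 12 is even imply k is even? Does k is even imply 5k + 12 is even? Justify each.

(→) Suppose 5k + 12 is even. Since 5 is odd, 5k and k have the same parity, so 5k + 12 ≡ k + 12 (mod 2). As 12 is even, 5k + 12 is even exactly when k is even. Thus k is even.

(←) Conversely, suppose k is even; write k = 2j. Then 5k + 12 = 5·(2j) + 12 = 2·5j + 12, which is even.

Both directions hold; the statement is true.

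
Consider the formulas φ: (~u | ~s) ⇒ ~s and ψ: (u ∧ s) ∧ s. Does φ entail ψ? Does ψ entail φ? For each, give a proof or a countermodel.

(→) This fails. Under s = F, u = F, the left side is true but the right side is false.

(←) Assume the antecedent. If s is true, the antecedent forces (s = T, u = T), and (~u | ~s) ⇒ ~s holds there. If s is false, the antecedent cannot hold. Either way (~u | ~s) ⇒ ~s holds.

Not equivalent: only (⇐) holds.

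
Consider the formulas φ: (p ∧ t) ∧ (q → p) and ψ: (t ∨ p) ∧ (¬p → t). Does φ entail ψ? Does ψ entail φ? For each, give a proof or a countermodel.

The forward direction holds; the converse fails.

(←) This fails. Under t = T, p = F, q = F, the left side is false but the right side is true.

(→) Assume the antecedent. If t is true, (t ∨ p) ∧ (¬p → t) reduces to true regardless of the other variables. If t is false, the antecedent cannot hold. Either way (t ∨ p) ∧ (¬p → t) holds.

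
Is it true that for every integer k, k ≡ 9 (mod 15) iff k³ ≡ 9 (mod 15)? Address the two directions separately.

Equivalent; both directions hold.

(⟹) Suppose k ≡ 9 (mod 15). Write k = 15j + 9. Then (15j + 9)³ = 3375j³ + 6075j² + 3645j + 729 = 15(225j³ + 405j² + 243j + 48) + 9, so k³ ≡ 9 (mod 15).

(⟸) Conversely, suppose k³ ≡ 9 (mod 15). The only residue r in {0, …, 14} with r³ ≡ 9 (mod 15) is r = 9, so k ≡ 9 (mod 15).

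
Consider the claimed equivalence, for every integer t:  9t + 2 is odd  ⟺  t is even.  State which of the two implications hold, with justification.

(→) This fails: t = 7 gives 9t + 2 = 65, which is odd, but 7 is odd, not even.

(←) This also fails: t = 6 is even, but 9t + 2 = 56 is even, not odd.

Neither direction holds.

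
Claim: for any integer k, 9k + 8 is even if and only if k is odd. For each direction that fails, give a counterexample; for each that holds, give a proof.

Both directions fail.

(→) This fails: k = 4 gives 9k + 8 = 44, which is even, but 4 is even, not odd.

(←) This also fails: k = 1 is odd, but 9k + 8 = 17 is odd, not even.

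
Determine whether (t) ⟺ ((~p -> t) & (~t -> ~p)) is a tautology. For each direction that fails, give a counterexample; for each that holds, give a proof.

Both directions hold.

(⟸) Assume the antecedent. If p is true, the antecedent forces (p = T, t = T), and t holds there. If p is false, the antecedent forces (p = F, t = T), and t holds there. Either way t holds.

(⟹) Assume the antecedent. If p is true, the antecedent forces (p = T, t = T), and (~p -> t) & (~t -> ~p) holds there. If p is false, the antecedent forces (p = F, t = T), and (~p -> t) & (~t -> ~p) holds there. Either way (~p -> t) & (~t -> ~p) holds.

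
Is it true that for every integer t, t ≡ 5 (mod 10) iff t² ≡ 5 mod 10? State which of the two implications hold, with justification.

The biconditional holds.

(→) Suppose t ≡ 5 (mod 10). Write t = 10j + 5. Then (10j + 5)² = 100j² + 100j + 25 = 10(10j² + 10j + 2) + 5, so t² ≡ 5 (mod 10).

(←) For the converse, argue contrapositively. If t ≢ 5 (mod 10), then t is congruent to one of 0, 1, 2, 3, 4, 6, 7, 8, 9 modulo 10, and these give t² ≡ 0, 1, 4, 9, 6, 6, 9, 4, 1 respectively — never 5.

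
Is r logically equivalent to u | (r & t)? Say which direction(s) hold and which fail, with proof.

(⟹) This fails. Under t = F, u = F, r = T, the left side is true but the right side is false.

(⟸) This fails. Under t = F, u = T, r = F, the left side is false but the right side is true.

(⇒) fails and (⇐) fails.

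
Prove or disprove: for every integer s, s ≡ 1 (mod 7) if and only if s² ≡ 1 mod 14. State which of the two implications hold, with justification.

Neither implication holds.

(→) This fails: take s = 8. Then 8 ≡ 1 (mod 7), but 8² = 64 ≡ 8 (mod 14), not 1.

(←) This fails: take s = 13. Then 13² = 169 ≡ 1 (mod 14), yet 13 ≡ 6 (mod 7), not 1.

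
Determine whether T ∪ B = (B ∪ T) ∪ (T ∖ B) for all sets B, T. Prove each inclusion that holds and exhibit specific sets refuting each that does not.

Both inclusions hold; the sets are equal.

(⊆) Let x ∈ T ∪ B. Then either x ∈ B and x ∉ T; or x ∈ T and x ∉ B; or x ∈ B ∩ T. In each case x ∈ (B ∪ T) ∪ (T ∖ B), so T ∪ B ⊆ (B ∪ T) ∪ (T ∖ B).

(⊇) Let x ∈ (B ∪ T) ∪ (T ∖ B). Then either x ∈ B and x ∉ T; or x ∈ T and x ∉ B; or x ∈ B ∩ T. In each case x ∈ T ∪ B, so (B ∪ T) ∪ (T ∖ B) ⊆ T ∪ B.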